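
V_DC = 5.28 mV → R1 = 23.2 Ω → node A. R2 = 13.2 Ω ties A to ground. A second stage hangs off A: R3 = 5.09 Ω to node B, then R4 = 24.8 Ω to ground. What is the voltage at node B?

V_B ≈ 1.24 mV

The second stage (R3 + R4 = 29.89 Ω) loads node A in parallel with R2.
R2 ‖ (R3+R4) = 9.156 Ω.
First divider: V_A = V_DC · 9.156/(23.2 + 9.156) = 1.494 mV.
Stage 2 is unloaded, so V_B = V_A · R4/(R3+R4) = 1.494 × 24.8/29.89 = 1.240 mV.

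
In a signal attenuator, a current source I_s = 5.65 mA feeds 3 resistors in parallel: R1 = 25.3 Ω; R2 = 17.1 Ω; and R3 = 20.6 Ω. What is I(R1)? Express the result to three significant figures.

I ≈ 1.52 mA

Total conductance ΣG = 1/25.3 + 1/17.1 + 1/20.6 = 0.1465 (units of 1/Ω).
Current divider: I(R1) = I_s · G_k/ΣG = 5.65 × (0.03953/0.1465) = 5.65 × 0.2697 = 1.524 mA.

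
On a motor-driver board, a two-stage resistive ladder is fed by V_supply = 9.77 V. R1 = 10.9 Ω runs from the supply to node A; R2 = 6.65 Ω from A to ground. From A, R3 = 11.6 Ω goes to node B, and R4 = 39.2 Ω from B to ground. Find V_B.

V_B ≈ 2.64 V

Node A sees R2 in parallel with the series input of stage 2, R3 + R4 = 50.80 Ω.
Effective lower resistance at A: R2 ‖ 50.80 = 5.880 Ω.
So V_A = 9.77 × 0.3504 = 3.424 V.
Then the unloaded second divider: V_B = V_A × R4/(R3+R4) = 3.424 × 0.7717 = 2.642 V.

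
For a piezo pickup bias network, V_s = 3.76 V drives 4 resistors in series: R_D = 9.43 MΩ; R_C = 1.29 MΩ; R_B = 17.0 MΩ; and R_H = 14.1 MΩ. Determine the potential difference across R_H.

V ≈ 1.27 V

Series total: ΣR = 9.43 + 1.29 + 17.0 + 14.1 = 41.82 MΩ.
V = V_s · R/ΣR = 3.76 × 0.3372 = 1.268 V.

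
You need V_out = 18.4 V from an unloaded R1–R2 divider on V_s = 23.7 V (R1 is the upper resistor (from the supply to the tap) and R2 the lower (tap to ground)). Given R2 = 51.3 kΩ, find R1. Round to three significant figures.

R1 ≈ 14.8 kΩ

V_out/V_s = R2/(R1+R2) = 0.7764.
R1 = R2·(1/k − 1) = 51.3 × 0.2880 = 14.78 kΩ.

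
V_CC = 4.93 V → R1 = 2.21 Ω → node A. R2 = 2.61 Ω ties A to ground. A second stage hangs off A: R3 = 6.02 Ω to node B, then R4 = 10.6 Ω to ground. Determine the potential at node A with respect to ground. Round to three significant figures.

Looking into the second stage from A: R3 + R4 = 16.62 Ω appears in parallel with R2.
Effective lower resistance at A: R2 ‖ 16.62 = 2.256 Ω.
V_A = 4.93 × 2.256/(2.21 + 2.256) = 2.490 V.

V_A ≈ 2.49 V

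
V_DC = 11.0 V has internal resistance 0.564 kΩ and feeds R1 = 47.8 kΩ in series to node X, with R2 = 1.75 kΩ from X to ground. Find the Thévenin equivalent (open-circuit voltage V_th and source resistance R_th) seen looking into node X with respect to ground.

R1' = 0.564 + 47.8 = 48.36 kΩ (source resistance + R1).
Open-circuit (no load on X): V_th = V_DC · R2/(R1' + R2) = 11.0 × 1.75/(48.36 + 1.75) = 0.3841 V.
With V_DC suppressed (replaced by a short), R_th = R1' ‖ R2 = (48.36 × 1.75)/(48.36 + 1.75) = 1.689 kΩ.

V_th ≈ 0.384 V, R_th ≈ 1.69 kΩ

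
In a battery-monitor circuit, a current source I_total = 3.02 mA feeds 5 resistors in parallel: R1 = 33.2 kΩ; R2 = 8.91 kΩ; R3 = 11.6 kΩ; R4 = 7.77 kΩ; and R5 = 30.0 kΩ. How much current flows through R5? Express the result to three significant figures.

I ≈ 0.258 mA

ΣG = 1/33.2 + 1/8.91 + 1/11.6 + 1/7.77 + 1/30.0 = 0.3906.
Current divider: I(R5) = I_total · G_k/ΣG = 3.02 × (0.03333/0.3906) = 3.02 × 0.08534 = 0.2577 mA.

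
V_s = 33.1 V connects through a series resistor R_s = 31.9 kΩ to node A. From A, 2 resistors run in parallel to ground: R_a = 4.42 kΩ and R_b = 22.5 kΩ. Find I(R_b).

I ≈ 0.153 mA

Combine the parallel branches: R_p = (1/4.42 + 1/22.5)⁻¹ = 3.694 kΩ.
V_A by voltage divider: V_A = 33.1 × 3.694/(31.9 + 3.694) = 3.435 V.
Branch current I = V_A/R_b = 3.435/22.5 = 0.1527 mA.
(Equivalently: I_total = 0.9299 mA, then current-divider fraction G_k/ΣG = 0.1642.)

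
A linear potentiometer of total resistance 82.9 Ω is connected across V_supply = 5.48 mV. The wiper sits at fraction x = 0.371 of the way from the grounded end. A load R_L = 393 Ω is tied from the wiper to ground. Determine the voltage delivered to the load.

V_out ≈ 1.94 mV

Split the track: R_lower = x·R_p = 30.76 Ω, R_upper = (1−x)·R_p = 52.14 Ω.
R_L loads the lower segment: effective lower R = 28.52 Ω.
Then V_out = V_supply · 28.52/(52.14 + 28.52) = 1.938 mV.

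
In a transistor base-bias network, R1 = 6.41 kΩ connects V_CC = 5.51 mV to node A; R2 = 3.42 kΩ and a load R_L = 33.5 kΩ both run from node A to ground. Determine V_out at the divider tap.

First combine the lower leg with the load: R2 ‖ R_L = 3.103 kΩ.
Voltage divider with the loaded lower leg: V_out = 5.51 × 3.103/(6.41 + 3.103) = 5.51 × 0.3262 = 1.797 mV.
(Unloaded it would be 1.92 mV; the load pulls it down.)

V_out ≈ 1.80 mV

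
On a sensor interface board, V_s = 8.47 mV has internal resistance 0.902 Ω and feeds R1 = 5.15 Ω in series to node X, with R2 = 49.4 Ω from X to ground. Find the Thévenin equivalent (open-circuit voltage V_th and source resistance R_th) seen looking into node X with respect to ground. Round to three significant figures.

R1' = 0.902 + 5.15 = 6.052 Ω (source resistance + R1).
Open-circuit (no load on X): V_th = V_s · R2/(R1' + R2) = 8.47 × 49.4/(6.052 + 49.4) = 7.546 mV.
Looking into X with the source shorted: R_th = R1'·R2/(R1'+R2) = 6.052 × 49.4/55.45 = 5.391 Ω.

V_th ≈ 7.55 mV, R_th ≈ 5.39 Ω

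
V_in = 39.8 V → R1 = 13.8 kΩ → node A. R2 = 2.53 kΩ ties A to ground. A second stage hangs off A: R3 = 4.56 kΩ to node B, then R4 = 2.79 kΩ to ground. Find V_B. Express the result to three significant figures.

V_B ≈ 1.81 V

Looking into the second stage from A: R3 + R4 = 7.350 kΩ appears in parallel with R2.
R2 ‖ (R3+R4) = 1.882 kΩ.
So V_A = 39.8 × 0.1200 = 4.777 V.
Then the unloaded second divider: V_B = V_A × R4/(R3+R4) = 4.777 × 0.3796 = 1.813 V.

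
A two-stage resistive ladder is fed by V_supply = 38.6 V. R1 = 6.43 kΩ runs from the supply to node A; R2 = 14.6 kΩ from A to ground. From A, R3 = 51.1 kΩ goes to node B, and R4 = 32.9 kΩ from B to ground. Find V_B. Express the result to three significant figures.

V_B ≈ 9.97 V

Node A sees R2 in parallel with the series input of stage 2, R3 + R4 = 84.00 kΩ.
R2 ‖ (R3+R4) = 12.44 kΩ.
First divider: V_A = V_supply · 12.44/(6.43 + 12.44) = 25.45 V.
Stage 2 is unloaded, so V_B = V_A · R4/(R3+R4) = 25.45 × 32.9/84.00 = 9.966 V.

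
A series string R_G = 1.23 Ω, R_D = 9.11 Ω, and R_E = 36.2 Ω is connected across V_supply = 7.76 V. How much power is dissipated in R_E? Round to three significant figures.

P ≈ 1.01 W

Series current I = V_supply/ΣR = 7.76/46.54 = 0.1667 A.
P(R_E) = I²·R_E = (0.1667)² × 36.2 = 1.006 W.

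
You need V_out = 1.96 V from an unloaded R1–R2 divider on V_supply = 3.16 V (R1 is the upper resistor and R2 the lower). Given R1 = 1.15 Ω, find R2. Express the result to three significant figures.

R2 ≈ 1.88 Ω

Required fraction k = V_out/V_supply = 0.6203.
So R2 = R1 · V_out/(V_supply − V_out) = 1.15 × 1.96/(3.16 − 1.96) = 1.15 × 1.633 = 1.878 Ω.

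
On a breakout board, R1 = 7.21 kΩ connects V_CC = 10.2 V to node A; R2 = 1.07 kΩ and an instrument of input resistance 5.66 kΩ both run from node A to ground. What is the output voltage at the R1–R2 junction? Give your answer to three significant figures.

First combine the lower leg with the load: R2 ‖ R_L = 0.8999 kΩ.
Now apply the divider: V_out = 10.2 × 0.1110 = 1.132 V.
(Unloaded it would be 1.32 V; the load pulls it down.)

V_out ≈ 1.13 V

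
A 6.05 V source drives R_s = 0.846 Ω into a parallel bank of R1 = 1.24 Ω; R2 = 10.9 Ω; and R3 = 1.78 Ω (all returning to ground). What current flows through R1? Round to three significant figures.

I ≈ 2.18 A

Parallel bank: R_p = 1/(1/1.24 + 1/10.9 + 1/1.78) = 0.6849 Ω.
Node voltage V_A = V_DC · R_p/(R_s + R_p) = 6.05 × 0.4474 = 2.707 V.
Branch current I = V_A/R1 = 2.707/1.24 = 2.183 A.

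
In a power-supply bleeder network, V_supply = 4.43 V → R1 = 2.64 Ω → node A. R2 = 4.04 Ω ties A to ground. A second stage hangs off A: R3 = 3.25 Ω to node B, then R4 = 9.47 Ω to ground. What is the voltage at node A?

V_A ≈ 2.38 V

Node A sees R2 in parallel with the series input of stage 2, R3 + R4 = 12.72 Ω.
R2 ‖ (R3+R4) = 3.066 Ω.
First divider: V_A = V_supply · 3.066/(2.64 + 3.066) = 2.380 V.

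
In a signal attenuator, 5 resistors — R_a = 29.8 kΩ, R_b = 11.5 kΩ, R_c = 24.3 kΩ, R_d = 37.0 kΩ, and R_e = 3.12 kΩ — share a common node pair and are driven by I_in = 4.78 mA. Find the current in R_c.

I ≈ 0.386 mA

ΣG = 1/29.8 + 1/11.5 + 1/24.3 + 1/37.0 + 1/3.12 = 0.5092.
Current divider: I(R_c) = I_in · G_k/ΣG = 4.78 × (0.04115/0.5092) = 4.78 × 0.08082 = 0.3863 mA.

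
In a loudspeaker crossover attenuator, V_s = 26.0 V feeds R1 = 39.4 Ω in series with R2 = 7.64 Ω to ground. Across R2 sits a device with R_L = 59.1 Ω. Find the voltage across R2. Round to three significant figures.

First combine the lower leg with the load: R2 ‖ R_L = 6.765 Ω.
Now apply the divider: V_out = 26.0 × 0.1465 = 3.810 V.

V_out ≈ 3.81 V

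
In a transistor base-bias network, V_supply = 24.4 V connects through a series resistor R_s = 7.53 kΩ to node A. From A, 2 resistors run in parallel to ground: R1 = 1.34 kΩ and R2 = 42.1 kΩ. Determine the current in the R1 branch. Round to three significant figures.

Combine the parallel branches: R_p = (1/1.34 + 1/42.1)⁻¹ = 1.299 kΩ.
Node voltage V_A = V_supply · R_p/(R_s + R_p) = 24.4 × 0.1471 = 3.589 V.
Branch current I = V_A/R1 = 3.589/1.34 = 2.678 mA.

I ≈ 2.68 mA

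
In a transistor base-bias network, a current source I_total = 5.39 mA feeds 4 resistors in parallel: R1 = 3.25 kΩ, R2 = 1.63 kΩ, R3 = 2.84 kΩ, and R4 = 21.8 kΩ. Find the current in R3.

I ≈ 1.44 mA

Conductances: ΣG = 1/3.25 + 1/1.63 + 1/2.84 + 1/21.8 = 1.319 (1/kΩ).
By the current-divider rule, I = I_total · G_k/ΣG = 5.39 × 0.2669 = 1.439 mA.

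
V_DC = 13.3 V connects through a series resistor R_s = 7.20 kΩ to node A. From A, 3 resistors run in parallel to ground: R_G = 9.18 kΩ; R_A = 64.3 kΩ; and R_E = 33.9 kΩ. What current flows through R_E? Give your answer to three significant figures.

Parallel bank: R_p = 1/(1/9.18 + 1/64.3 + 1/33.9) = 6.494 kΩ.
Node voltage V_A = V_DC · R_p/(R_s + R_p) = 13.3 × 0.4742 = 6.307 V.
I(R_E) = V_A / R_E = 6.307/33.9 = 0.1861 mA.

I ≈ 0.186 mA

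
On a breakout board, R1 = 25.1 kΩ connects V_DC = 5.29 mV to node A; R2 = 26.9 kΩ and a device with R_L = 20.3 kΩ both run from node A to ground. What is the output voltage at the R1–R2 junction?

V_out ≈ 1.67 mV

R2 ‖ R_L = (26.9 × 20.3)/(26.9 + 20.3) = 11.57 kΩ.
Now apply the divider: V_out = 5.29 × 0.3155 = 1.669 mV.
(Unloaded it would be 2.74 mV; the load pulls it down.)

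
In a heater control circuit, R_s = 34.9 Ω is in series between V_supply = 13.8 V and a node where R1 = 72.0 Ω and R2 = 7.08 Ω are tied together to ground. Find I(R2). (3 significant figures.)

Combine the parallel branches: R_p = (1/72.0 + 1/7.08)⁻¹ = 6.446 Ω.
V_A = 13.8 × 6.446/41.35 = 2.152 V.
Branch current I = V_A/R2 = 2.152/7.08 = 0.3039 A.

I ≈ 0.304 A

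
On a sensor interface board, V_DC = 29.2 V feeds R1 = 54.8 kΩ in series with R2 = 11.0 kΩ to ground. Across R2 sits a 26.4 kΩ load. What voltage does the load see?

V_out ≈ 3.62 V

First combine the lower leg with the load: R2 ‖ R_L = 7.765 kΩ.
Voltage divider with the loaded lower leg: V_out = 29.2 × 7.765/(54.8 + 7.765) = 29.2 × 0.1241 = 3.624 V.
(Unloaded it would be 4.88 V; the load pulls it down.)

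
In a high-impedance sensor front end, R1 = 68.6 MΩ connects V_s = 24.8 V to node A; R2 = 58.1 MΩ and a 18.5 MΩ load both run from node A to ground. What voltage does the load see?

The load sits in parallel with R2, giving an effective lower resistance R2' = R2·R_L/(R2+R_L) = 14.03 MΩ.
Now apply the divider: V_out = 24.8 × 0.1698 = 4.211 V.

V_out ≈ 4.21 V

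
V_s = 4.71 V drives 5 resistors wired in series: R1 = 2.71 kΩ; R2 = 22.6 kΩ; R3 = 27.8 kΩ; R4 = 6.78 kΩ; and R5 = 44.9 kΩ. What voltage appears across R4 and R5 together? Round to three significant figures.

Series total: ΣR = 2.71 + 22.6 + 27.8 + 6.78 + 44.9 = 104.8 kΩ.
R_{R4..R5} = 6.78 + 44.9 = 51.68 kΩ.
By the voltage-divider rule, V = 4.71 × 51.68/104.8 = 2.323 V.

V ≈ 2.32 V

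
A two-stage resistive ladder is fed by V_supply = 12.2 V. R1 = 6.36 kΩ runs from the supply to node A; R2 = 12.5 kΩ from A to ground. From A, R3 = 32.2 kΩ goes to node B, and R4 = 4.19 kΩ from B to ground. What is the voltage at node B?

V_B ≈ 0.834 V

Looking into the second stage from A: R3 + R4 = 36.39 kΩ appears in parallel with R2.
Effective lower resistance at A: R2 ‖ 36.39 = 9.304 kΩ.
So V_A = 12.2 × 0.5940 = 7.246 V.
Stage 2 is unloaded, so V_B = V_A · R4/(R3+R4) = 7.246 × 4.19/36.39 = 0.8344 V.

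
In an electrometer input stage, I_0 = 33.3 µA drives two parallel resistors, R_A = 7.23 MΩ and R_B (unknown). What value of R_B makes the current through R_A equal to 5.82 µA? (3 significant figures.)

R_B ≈ 1.53 MΩ

Two-branch current divider: I_A = I_0 · R_B/(R_A + R_B).
With f = 0.1748, R_B = R_A · f/(1−f) = 7.23 × 0.2118 = 1.531 MΩ.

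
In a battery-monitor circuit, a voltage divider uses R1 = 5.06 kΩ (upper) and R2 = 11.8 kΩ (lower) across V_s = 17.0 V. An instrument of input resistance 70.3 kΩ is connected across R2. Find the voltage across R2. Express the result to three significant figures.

V_out ≈ 11.3 V

R2 ‖ R_L = (11.8 × 70.3)/(11.8 + 70.3) = 10.10 kΩ.
Now apply the divider: V_out = 17.0 × 0.6663 = 11.33 V.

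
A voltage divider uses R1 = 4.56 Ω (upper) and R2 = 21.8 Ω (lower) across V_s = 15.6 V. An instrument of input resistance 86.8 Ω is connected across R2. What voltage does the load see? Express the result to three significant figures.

The load sits in parallel with R2, giving an effective lower resistance R2' = R2·R_L/(R2+R_L) = 17.42 Ω.
Voltage divider with the loaded lower leg: V_out = 15.6 × 17.42/(4.56 + 17.42) = 15.6 × 0.7926 = 12.36 V.

V_out ≈ 12.4 V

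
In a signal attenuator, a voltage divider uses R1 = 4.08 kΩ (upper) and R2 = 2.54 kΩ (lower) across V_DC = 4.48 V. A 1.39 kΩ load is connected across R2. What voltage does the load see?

R2 ‖ R_L = (2.54 × 1.39)/(2.54 + 1.39) = 0.8984 kΩ.
Now apply the divider: V_out = 4.48 × 0.1805 = 0.8084 V.

V_out ≈ 0.808 V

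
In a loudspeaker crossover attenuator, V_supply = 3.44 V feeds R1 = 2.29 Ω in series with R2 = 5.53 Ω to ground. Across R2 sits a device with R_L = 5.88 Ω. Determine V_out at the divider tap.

R2 ‖ R_L = (5.53 × 5.88)/(5.53 + 5.88) = 2.850 Ω.
Then V_out = V_supply · R2'/(R1 + R2') = 3.44 × 2.850/5.140 = 1.907 V.
(Unloaded it would be 2.43 V; the load pulls it down.)

V_out ≈ 1.91 V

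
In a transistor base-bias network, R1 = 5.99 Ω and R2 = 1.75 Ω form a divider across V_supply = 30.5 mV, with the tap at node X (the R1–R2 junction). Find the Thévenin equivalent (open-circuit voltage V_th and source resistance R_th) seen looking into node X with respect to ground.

V_th ≈ 6.90 mV, R_th ≈ 1.35 Ω

V_th is the unloaded tap voltage: V_supply · R2/(R1+R2) = 30.5 × 0.2261 = 6.896 mV.
Looking into X with the source shorted: R_th = R1·R2/(R1+R2) = 5.990 × 1.75/7.740 = 1.354 Ω.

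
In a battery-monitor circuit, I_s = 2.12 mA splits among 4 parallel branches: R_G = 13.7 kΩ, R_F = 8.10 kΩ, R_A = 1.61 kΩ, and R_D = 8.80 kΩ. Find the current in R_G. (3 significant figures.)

I ≈ 0.166 mA

Conductances: ΣG = 1/13.7 + 1/8.10 + 1/1.61 + 1/8.80 = 0.9312 (1/kΩ).
R_G takes the fraction G_k/ΣG = 0.07299/0.9312 = 0.07839, so I = 2.12 × 0.07839 = 0.1662 mA.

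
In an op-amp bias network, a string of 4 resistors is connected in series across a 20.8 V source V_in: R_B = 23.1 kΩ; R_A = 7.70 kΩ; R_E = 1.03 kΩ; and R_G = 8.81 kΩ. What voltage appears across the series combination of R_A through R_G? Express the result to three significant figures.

Series total: ΣR = 23.1 + 7.70 + 1.03 + 8.81 = 40.64 kΩ.
R_{R_A..R_G} = 7.70 + 1.03 + 8.81 = 17.54 kΩ.
V = V_in · R/ΣR = 20.8 × 0.4316 = 8.977 V.

V ≈ 8.98 V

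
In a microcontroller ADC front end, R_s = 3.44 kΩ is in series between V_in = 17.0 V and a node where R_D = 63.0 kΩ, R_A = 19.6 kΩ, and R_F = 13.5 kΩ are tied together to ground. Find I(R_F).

I ≈ 0.848 mA

Combine the parallel branches: R_p = (1/63.0 + 1/19.6 + 1/13.5)⁻¹ = 7.094 kΩ.
V_A = 17.0 × 7.094/10.53 = 11.45 V.
I(R_F) = V_A / R_F = 11.45/13.5 = 0.8480 mA.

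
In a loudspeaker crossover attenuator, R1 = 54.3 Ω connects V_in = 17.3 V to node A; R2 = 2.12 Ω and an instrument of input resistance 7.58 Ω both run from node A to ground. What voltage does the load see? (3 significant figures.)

R2 ‖ R_L = (2.12 × 7.58)/(2.12 + 7.58) = 1.657 Ω.
Voltage divider with the loaded lower leg: V_out = 17.3 × 1.657/(54.3 + 1.657) = 17.3 × 0.02961 = 0.5122 V.
(Unloaded it would be 0.650 V; the load pulls it down.)

V_out ≈ 0.512 V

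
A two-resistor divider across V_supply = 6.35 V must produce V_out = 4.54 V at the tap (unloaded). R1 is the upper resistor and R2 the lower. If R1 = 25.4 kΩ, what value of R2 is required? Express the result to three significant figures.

R2 ≈ 63.7 kΩ

Required fraction k = V_out/V_supply = 0.7150.
Rearranging, R2 = R1·k/(1−k) = 25.4 × 2.508 = 63.71 kΩ.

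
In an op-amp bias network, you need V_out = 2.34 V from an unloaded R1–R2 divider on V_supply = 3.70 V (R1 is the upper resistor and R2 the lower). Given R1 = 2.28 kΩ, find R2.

V_out/V_supply = R2/(R1+R2) = 0.6324.
Rearranging, R2 = R1·k/(1−k) = 2.28 × 1.721 = 3.923 kΩ.

R2 ≈ 3.92 kΩ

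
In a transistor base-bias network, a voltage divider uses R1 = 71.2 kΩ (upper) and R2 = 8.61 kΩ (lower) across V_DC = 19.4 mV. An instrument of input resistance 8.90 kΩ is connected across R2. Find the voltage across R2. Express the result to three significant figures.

The load sits in parallel with R2, giving an effective lower resistance R2' = R2·R_L/(R2+R_L) = 4.376 kΩ.
Now apply the divider: V_out = 19.4 × 0.05791 = 1.123 mV.
(Unloaded it would be 2.09 mV; the load pulls it down.)

V_out ≈ 1.12 mV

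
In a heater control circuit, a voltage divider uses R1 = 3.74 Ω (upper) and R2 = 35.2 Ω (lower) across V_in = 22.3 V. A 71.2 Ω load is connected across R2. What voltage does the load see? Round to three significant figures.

The load sits in parallel with R2, giving an effective lower resistance R2' = R2·R_L/(R2+R_L) = 23.55 Ω.
Now apply the divider: V_out = 22.3 × 0.8630 = 19.24 V.

V_out ≈ 19.2 V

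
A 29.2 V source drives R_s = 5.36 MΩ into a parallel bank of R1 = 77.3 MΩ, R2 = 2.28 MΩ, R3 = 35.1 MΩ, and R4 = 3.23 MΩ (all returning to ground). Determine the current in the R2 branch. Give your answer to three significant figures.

I ≈ 2.45 µA

Equivalent of the parallel group: R_p = 1.266 MΩ.
V_A by voltage divider: V_A = 29.2 × 1.266/(5.36 + 1.266) = 5.581 V.
Branch current I = V_A/R2 = 5.581/2.28 = 2.448 µA.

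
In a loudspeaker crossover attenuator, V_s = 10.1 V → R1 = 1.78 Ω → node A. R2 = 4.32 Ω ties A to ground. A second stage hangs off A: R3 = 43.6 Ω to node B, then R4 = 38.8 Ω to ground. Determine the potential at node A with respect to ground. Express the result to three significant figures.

V_A ≈ 7.05 V

Looking into the second stage from A: R3 + R4 = 82.40 Ω appears in parallel with R2.
Effective lower resistance at A: R2 ‖ 82.40 = 4.105 Ω.
V_A = 10.1 × 4.105/(1.78 + 4.105) = 7.045 V.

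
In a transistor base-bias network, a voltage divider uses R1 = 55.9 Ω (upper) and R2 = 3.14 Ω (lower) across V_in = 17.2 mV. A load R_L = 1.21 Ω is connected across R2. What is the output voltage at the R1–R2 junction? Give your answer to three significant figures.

V_out ≈ 0.265 mV

First combine the lower leg with the load: R2 ‖ R_L = 0.8734 Ω.
Voltage divider with the loaded lower leg: V_out = 17.2 × 0.8734/(55.9 + 0.8734) = 17.2 × 0.01538 = 0.2646 mV.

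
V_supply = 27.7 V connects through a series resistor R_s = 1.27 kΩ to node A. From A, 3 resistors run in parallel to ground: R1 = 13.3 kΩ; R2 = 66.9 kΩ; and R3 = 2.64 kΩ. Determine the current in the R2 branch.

I ≈ 0.260 mA

Combine the parallel branches: R_p = (1/13.3 + 1/66.9 + 1/2.64)⁻¹ = 2.133 kΩ.
V_A = 27.7 × 2.133/3.403 = 17.36 V.
Branch current I = V_A/R2 = 17.36/66.9 = 0.2595 mA.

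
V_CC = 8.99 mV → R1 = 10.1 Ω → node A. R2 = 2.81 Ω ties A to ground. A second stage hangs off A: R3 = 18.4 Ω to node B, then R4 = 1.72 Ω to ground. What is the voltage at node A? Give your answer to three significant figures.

V_A ≈ 1.76 mV

Node A sees R2 in parallel with the series input of stage 2, R3 + R4 = 20.12 Ω.
R2 ‖ (R3+R4) = 2.466 Ω.
First divider: V_A = V_CC · 2.466/(10.1 + 2.466) = 1.764 mV.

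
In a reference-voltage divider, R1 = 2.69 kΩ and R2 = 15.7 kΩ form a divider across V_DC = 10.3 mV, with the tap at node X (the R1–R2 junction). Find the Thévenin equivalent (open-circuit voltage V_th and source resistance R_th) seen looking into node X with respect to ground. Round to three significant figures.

V_th ≈ 8.79 mV, R_th ≈ 2.30 kΩ

V_th is the unloaded tap voltage: V_DC · R2/(R1+R2) = 10.3 × 0.8537 = 8.793 mV.
Looking into X with the source shorted: R_th = R1·R2/(R1+R2) = 2.690 × 15.7/18.39 = 2.297 kΩ.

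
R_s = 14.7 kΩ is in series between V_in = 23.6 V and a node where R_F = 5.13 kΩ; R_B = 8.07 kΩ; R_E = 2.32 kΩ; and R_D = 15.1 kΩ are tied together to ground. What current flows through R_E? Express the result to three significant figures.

I ≈ 0.783 mA

Equivalent of the parallel group: R_p = 1.225 kΩ.
V_A by voltage divider: V_A = 23.6 × 1.225/(14.7 + 1.225) = 1.816 V.
Branch current I = V_A/R_E = 1.816/2.32 = 0.7827 mA.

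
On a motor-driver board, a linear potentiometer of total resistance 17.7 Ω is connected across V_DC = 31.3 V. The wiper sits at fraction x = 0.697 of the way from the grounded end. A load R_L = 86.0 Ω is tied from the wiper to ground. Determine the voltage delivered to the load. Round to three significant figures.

V_out ≈ 20.9 V

Split the track: R_lower = x·R_p = 12.34 Ω, R_upper = (1−x)·R_p = 5.363 Ω.
(x·R_p) ‖ R_L = 10.79 Ω.
Loaded-divider output: V_out = 31.3 × 0.6680 = 20.91 V.
(Unloaded: V_out = x·V_DC = 21.8 V.)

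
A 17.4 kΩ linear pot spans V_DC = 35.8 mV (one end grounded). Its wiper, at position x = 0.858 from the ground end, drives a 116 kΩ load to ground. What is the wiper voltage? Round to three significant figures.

The pot divides into 2.471 kΩ above the wiper and 14.93 kΩ below.
R_L loads the lower segment: effective lower R = 13.23 kΩ.
Then V_out = V_DC · 13.23/(2.471 + 13.23) = 30.17 mV.

V_out ≈ 30.2 mV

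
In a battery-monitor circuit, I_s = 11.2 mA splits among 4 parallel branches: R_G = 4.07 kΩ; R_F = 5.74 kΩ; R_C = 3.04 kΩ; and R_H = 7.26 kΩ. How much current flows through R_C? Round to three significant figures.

ΣG = 1/4.07 + 1/5.74 + 1/3.04 + 1/7.26 = 0.8866.
By the current-divider rule, I = I_s · G_k/ΣG = 11.2 × 0.3710 = 4.155 mA.

I ≈ 4.16 mA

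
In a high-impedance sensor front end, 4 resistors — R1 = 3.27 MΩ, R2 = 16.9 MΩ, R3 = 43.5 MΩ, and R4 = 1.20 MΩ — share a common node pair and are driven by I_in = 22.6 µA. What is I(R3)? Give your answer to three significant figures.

I ≈ 0.425 µA

Conductances: ΣG = 1/3.27 + 1/16.9 + 1/43.5 + 1/1.20 = 1.221 (1/MΩ).
R3 takes the fraction G_k/ΣG = 0.02299/1.221 = 0.01882, so I = 22.6 × 0.01882 = 0.4254 µA.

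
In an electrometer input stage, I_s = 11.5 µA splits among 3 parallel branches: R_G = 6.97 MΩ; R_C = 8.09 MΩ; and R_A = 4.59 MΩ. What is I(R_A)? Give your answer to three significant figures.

Total conductance ΣG = 1/6.97 + 1/8.09 + 1/4.59 = 0.4849 (units of 1/MΩ).
Current divider: I(R_A) = I_s · G_k/ΣG = 11.5 × (0.2179/0.4849) = 11.5 × 0.4493 = 5.166 µA.

I ≈ 5.17 µA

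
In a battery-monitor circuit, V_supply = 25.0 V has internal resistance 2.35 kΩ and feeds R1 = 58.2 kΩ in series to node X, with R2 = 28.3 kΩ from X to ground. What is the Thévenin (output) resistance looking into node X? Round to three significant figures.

R1' = 2.35 + 58.2 = 60.55 kΩ (source resistance + R1).
Zeroing V_supply shorts the top of R1' to ground, so R_th = R1' ‖ R2 = 19.29 kΩ.

R_th ≈ 19.3 kΩ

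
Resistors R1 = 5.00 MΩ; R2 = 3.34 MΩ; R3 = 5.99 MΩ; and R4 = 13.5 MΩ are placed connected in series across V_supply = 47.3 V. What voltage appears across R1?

Total series resistance ΣR = 5.00 + 3.34 + 5.99 + 13.5 = 27.83 MΩ.
By the voltage-divider rule, V = 47.3 × 5.000/27.83 = 8.498 V.

V ≈ 8.50 V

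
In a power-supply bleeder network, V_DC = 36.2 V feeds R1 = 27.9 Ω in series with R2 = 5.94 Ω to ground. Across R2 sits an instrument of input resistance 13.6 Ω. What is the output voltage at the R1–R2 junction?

R2 ‖ R_L = (5.94 × 13.6)/(5.94 + 13.6) = 4.134 Ω.
Now apply the divider: V_out = 36.2 × 0.1291 = 4.672 V.
(Unloaded it would be 6.35 V; the load pulls it down.)

V_out ≈ 4.67 V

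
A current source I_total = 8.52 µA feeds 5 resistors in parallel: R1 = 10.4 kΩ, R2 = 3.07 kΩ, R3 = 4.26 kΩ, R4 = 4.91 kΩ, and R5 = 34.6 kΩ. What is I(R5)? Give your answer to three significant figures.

Conductances: ΣG = 1/10.4 + 1/3.07 + 1/4.26 + 1/4.91 + 1/34.6 = 0.8892 (1/kΩ).
By the current-divider rule, I = I_total · G_k/ΣG = 8.52 × 0.03250 = 0.2769 µA.

I ≈ 0.277 µA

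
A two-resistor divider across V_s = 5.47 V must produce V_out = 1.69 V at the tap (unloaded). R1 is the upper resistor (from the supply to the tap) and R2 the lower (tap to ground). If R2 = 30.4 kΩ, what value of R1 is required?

R1 ≈ 68.0 kΩ

Required fraction k = V_out/V_s = 0.3090.
Rearranging, R1 = R2·(1−k)/k = 30.4 × 2.237 = 68.00 kΩ.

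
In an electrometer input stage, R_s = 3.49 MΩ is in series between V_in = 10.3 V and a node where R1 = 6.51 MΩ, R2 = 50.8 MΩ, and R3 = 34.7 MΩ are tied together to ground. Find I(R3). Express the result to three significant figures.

I ≈ 0.174 µA

Parallel bank: R_p = 1/(1/6.51 + 1/50.8 + 1/34.7) = 4.948 MΩ.
V_A by voltage divider: V_A = 10.3 × 4.948/(3.49 + 4.948) = 6.040 V.
Branch current I = V_A/R3 = 6.040/34.7 = 0.1741 µA.
(Check via current divider: I_total = 1.221 µA; share G_k/ΣG = 0.1426 → same result.)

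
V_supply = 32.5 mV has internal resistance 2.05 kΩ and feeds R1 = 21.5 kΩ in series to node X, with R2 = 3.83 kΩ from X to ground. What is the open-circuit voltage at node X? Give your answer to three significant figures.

V_th ≈ 4.55 mV

R1' = 2.05 + 21.5 = 23.55 kΩ (source resistance + R1).
Open-circuit (no load on X): V_th = V_supply · R2/(R1' + R2) = 32.5 × 3.83/(23.55 + 3.83) = 4.546 mV.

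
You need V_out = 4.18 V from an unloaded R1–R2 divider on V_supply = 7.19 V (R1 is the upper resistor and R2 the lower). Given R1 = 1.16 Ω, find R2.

R2 ≈ 1.61 Ω

V_out/V_supply = R2/(R1+R2) = 0.5814.
Rearranging, R2 = R1·k/(1−k) = 1.16 × 1.389 = 1.611 Ω.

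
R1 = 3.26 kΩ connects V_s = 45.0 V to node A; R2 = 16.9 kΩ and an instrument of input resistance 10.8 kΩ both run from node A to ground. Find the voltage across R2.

V_out ≈ 30.1 V

First combine the lower leg with the load: R2 ‖ R_L = 6.589 kΩ.
Then V_out = V_s · R2'/(R1 + R2') = 45.0 × 6.589/9.849 = 30.11 V.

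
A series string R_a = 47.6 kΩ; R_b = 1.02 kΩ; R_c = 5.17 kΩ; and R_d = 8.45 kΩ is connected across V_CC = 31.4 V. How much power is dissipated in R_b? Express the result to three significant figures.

The common current is I = 31.4/62.24 = 0.5045 mA.
V(R_b) = I·R = 0.5146 V; P = V·I = 0.5146 × 0.5045 = 0.2596 mW.

P ≈ 0.260 mW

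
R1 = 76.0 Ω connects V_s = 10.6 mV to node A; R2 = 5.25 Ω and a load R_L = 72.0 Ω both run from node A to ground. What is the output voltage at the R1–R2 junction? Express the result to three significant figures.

The load sits in parallel with R2, giving an effective lower resistance R2' = R2·R_L/(R2+R_L) = 4.893 Ω.
Then V_out = V_s · R2'/(R1 + R2') = 10.6 × 4.893/80.89 = 0.6412 mV.
(Unloaded it would be 0.685 mV; the load pulls it down.)

V_out ≈ 0.641 mV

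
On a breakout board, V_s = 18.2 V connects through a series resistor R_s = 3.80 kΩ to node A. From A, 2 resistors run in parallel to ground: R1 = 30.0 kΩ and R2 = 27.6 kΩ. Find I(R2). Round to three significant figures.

Combine the parallel branches: R_p = (1/30.0 + 1/27.6)⁻¹ = 14.38 kΩ.
Node voltage V_A = V_s · R_p/(R_s + R_p) = 18.2 × 0.7909 = 14.39 V.
I(R2) = V_A / R2 = 14.39/27.6 = 0.5215 mA.

I ≈ 0.522 mA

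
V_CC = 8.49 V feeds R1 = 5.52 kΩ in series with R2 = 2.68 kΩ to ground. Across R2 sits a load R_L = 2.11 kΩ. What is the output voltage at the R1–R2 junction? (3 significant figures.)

V_out ≈ 1.50 V

First combine the lower leg with the load: R2 ‖ R_L = 1.181 kΩ.
Now apply the divider: V_out = 8.49 × 0.1762 = 1.496 V.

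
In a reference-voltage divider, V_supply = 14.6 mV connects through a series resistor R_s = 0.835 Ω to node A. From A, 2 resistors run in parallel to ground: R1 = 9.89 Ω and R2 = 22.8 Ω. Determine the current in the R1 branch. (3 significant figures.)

I ≈ 1.32 mA

Combine the parallel branches: R_p = (1/9.89 + 1/22.8)⁻¹ = 6.898 Ω.
V_A by voltage divider: V_A = 14.6 × 6.898/(0.835 + 6.898) = 13.02 mV.
I(R1) = V_A / R1 = 13.02/9.89 = 1.317 mA.
(Check via current divider: I_total = 1.888 mA; share G_k/ΣG = 0.6975 → same result.)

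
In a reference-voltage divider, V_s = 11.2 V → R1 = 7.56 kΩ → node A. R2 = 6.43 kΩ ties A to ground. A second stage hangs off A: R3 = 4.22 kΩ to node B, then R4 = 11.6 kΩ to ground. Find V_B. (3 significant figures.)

V_B ≈ 3.09 V

The second stage (R3 + R4 = 15.82 kΩ) loads node A in parallel with R2.
R2 ‖ (R3+R4) = 4.572 kΩ.
So V_A = 11.2 × 0.3768 = 4.221 V.
Then the unloaded second divider: V_B = V_A × R4/(R3+R4) = 4.221 × 0.7332 = 3.095 V.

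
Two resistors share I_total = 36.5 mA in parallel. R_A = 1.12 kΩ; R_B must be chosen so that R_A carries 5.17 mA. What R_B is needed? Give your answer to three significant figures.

Two-branch current divider: I_A = I_total · R_B/(R_A + R_B).
With f = 0.1416, R_B = R_A · f/(1−f) = 1.12 × 0.1650 = 0.1848 kΩ.

R_B ≈ 0.185 kΩ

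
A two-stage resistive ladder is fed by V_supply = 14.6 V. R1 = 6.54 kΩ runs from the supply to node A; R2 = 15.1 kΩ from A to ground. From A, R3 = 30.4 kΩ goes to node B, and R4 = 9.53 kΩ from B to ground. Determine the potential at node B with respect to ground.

Looking into the second stage from A: R3 + R4 = 39.93 kΩ appears in parallel with R2.
Effective lower resistance at A: R2 ‖ 39.93 = 10.96 kΩ.
First divider: V_A = V_supply · 10.96/(6.54 + 10.96) = 9.143 V.
V_B = V_A × 0.2387 = 2.182 V.

V_B ≈ 2.18 V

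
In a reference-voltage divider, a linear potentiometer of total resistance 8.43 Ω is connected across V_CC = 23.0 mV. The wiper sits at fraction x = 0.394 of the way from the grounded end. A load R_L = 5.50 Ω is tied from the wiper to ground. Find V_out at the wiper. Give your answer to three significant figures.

V_out ≈ 6.63 mV

Lower segment x·R_p = 3.321 Ω; upper segment (1−x)·R_p = 5.109 Ω.
(x·R_p) ‖ R_L = 2.071 Ω.
V_out = 23.0 × 2.071/(5.109 + 2.071) = 6.634 mV.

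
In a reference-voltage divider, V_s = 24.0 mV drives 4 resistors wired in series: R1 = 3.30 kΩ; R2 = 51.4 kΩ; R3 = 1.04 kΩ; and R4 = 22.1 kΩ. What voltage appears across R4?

V ≈ 6.81 mV

Total series resistance ΣR = 3.30 + 51.4 + 1.04 + 22.1 = 77.84 kΩ.
V = V_s · R/ΣR = 24.0 × 0.2839 = 6.814 mV.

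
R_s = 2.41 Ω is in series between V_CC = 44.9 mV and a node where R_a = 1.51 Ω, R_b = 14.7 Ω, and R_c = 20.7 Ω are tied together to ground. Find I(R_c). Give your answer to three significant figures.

Parallel bank: R_p = 1/(1/1.51 + 1/14.7 + 1/20.7) = 1.284 Ω.
Node voltage V_A = V_CC · R_p/(R_s + R_p) = 44.9 × 0.3477 = 15.61 mV.
Branch current I = V_A/R_c = 15.61/20.7 = 0.7541 mA.
(Check via current divider: I_total = 12.15 mA; share G_k/ΣG = 0.06205 → same result.)

I ≈ 0.754 mA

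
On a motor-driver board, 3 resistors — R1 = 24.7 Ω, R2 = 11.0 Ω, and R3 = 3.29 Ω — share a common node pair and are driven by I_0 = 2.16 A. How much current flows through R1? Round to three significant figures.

I ≈ 0.201 A

Conductances: ΣG = 1/24.7 + 1/11.0 + 1/3.29 = 0.4353 (1/Ω).
By the current-divider rule, I = I_0 · G_k/ΣG = 2.16 × 0.09300 = 0.2009 A.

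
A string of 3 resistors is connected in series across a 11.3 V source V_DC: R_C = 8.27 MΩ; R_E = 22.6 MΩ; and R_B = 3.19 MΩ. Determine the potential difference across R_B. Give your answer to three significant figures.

ΣR = 8.27 + 22.6 + 3.19 = 34.06 MΩ.
V = V_DC · R/ΣR = 11.3 × 0.09366 = 1.058 V.

V ≈ 1.06 V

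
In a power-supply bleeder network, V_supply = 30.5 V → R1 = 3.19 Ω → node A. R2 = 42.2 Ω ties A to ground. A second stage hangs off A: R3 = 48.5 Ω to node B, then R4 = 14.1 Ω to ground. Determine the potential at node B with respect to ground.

The second stage (R3 + R4 = 62.60 Ω) loads node A in parallel with R2.
R2 ‖ (R3+R4) = 25.21 Ω.
So V_A = 30.5 × 0.8877 = 27.07 V.
Then the unloaded second divider: V_B = V_A × R4/(R3+R4) = 27.07 × 0.2252 = 6.098 V.

V_B ≈ 6.10 V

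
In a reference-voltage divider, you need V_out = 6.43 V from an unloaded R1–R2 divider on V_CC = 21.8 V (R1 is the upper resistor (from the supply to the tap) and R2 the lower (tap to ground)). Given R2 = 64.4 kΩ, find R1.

V_out/V_CC = R2/(R1+R2) = 0.2950.
R1 = R2·(1/k − 1) = 64.4 × 2.390 = 153.9 kΩ.

R1 ≈ 154 kΩ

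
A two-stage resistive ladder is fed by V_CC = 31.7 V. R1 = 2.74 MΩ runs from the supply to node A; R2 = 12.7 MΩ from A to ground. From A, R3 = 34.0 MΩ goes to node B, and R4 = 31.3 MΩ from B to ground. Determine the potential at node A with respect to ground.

V_A ≈ 25.2 V

Looking into the second stage from A: R3 + R4 = 65.30 MΩ appears in parallel with R2.
Effective lower resistance at A: R2 ‖ 65.30 = 10.63 MΩ.
V_A = 31.7 × 10.63/(2.74 + 10.63) = 25.20 V.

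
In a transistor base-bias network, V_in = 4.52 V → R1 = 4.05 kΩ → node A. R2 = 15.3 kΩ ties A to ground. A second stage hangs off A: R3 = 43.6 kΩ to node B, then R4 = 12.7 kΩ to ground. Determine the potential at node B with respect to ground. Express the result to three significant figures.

V_B ≈ 0.763 V

The second stage (R3 + R4 = 56.30 kΩ) loads node A in parallel with R2.
Effective lower resistance at A: R2 ‖ 56.30 = 12.03 kΩ.
V_A = 4.52 × 12.03/(4.05 + 12.03) = 3.382 V.
Then the unloaded second divider: V_B = V_A × R4/(R3+R4) = 3.382 × 0.2256 = 0.7628 V.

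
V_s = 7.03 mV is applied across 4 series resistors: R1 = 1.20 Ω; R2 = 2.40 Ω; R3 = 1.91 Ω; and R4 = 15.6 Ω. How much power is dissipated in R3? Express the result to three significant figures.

ΣR = 21.11 Ω → I = 7.03/21.11 = 0.3330 mA.
P = I²R = 0.1109 × 1.91 = 0.2118 µW.

P ≈ 0.212 µW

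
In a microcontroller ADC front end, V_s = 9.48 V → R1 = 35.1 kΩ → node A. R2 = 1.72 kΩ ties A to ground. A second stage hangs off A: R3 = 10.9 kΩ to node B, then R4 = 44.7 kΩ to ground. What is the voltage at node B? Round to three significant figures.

V_B ≈ 0.346 V

Looking into the second stage from A: R3 + R4 = 55.60 kΩ appears in parallel with R2.
Effective lower resistance at A: R2 ‖ 55.60 = 1.668 kΩ.
V_A = 9.48 × 1.668/(35.1 + 1.668) = 0.4302 V.
Stage 2 is unloaded, so V_B = V_A · R4/(R3+R4) = 0.4302 × 44.7/55.60 = 0.3458 V.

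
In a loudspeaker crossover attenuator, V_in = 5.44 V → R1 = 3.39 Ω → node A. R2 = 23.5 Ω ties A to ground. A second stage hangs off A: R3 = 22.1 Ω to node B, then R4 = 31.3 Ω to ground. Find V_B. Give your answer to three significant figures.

The second stage (R3 + R4 = 53.40 Ω) loads node A in parallel with R2.
Effective lower resistance at A: R2 ‖ 53.40 = 16.32 Ω.
First divider: V_A = V_in · 16.32/(3.39 + 16.32) = 4.504 V.
V_B = V_A × 0.5861 = 2.640 V.

V_B ≈ 2.64 V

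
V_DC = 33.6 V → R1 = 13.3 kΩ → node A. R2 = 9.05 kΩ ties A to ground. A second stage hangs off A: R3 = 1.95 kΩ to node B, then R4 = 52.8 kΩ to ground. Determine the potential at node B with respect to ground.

Node A sees R2 in parallel with the series input of stage 2, R3 + R4 = 54.75 kΩ.
R2 ‖ (R3+R4) = 7.766 kΩ.
V_A = 33.6 × 7.766/(13.3 + 7.766) = 12.39 V.
Stage 2 is unloaded, so V_B = V_A · R4/(R3+R4) = 12.39 × 52.8/54.75 = 11.95 V.

V_B ≈ 11.9 V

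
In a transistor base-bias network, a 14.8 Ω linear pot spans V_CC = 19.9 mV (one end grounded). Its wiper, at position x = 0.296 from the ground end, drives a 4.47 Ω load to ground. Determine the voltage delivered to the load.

V_out ≈ 3.49 mV

Split the track: R_lower = x·R_p = 4.381 Ω, R_upper = (1−x)·R_p = 10.42 Ω.
(x·R_p) ‖ R_L = 2.212 Ω.
Then V_out = V_CC · 2.212/(10.42 + 2.212) = 3.486 mV.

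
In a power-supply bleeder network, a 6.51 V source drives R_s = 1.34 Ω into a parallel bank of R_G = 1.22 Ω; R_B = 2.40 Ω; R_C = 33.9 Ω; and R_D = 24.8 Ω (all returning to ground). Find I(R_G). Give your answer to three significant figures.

Equivalent of the parallel group: R_p = 0.7656 Ω.
Node voltage V_A = V_CC · R_p/(R_s + R_p) = 6.51 × 0.3636 = 2.367 V.
Branch current I = V_A/R_G = 2.367/1.22 = 1.940 A.

I ≈ 1.94 A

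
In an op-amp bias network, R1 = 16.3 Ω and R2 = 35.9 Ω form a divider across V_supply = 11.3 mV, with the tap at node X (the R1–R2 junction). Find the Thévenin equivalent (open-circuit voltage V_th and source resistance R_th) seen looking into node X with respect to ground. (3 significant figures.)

With X open, the divider is unloaded: V_th = 11.3 × 35.9/52.20 = 7.771 mV.
Zeroing V_supply shorts the top of R1 to ground, so R_th = R1 ‖ R2 = 11.21 Ω.

V_th ≈ 7.77 mV, R_th ≈ 11.2 Ω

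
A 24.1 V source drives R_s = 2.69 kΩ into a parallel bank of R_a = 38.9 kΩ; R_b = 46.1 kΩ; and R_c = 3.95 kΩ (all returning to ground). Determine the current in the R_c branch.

Parallel bank: R_p = 1/(1/38.9 + 1/46.1 + 1/3.95) = 3.327 kΩ.
V_A by voltage divider: V_A = 24.1 × 3.327/(2.69 + 3.327) = 13.33 V.
I(R_c) = V_A / R_c = 13.33/3.95 = 3.374 mA.

I ≈ 3.37 mA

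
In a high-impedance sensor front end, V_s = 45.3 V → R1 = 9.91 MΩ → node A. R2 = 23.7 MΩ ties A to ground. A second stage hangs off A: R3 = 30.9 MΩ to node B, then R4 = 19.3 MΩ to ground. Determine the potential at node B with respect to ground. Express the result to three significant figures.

V_B ≈ 10.8 V

Node A sees R2 in parallel with the series input of stage 2, R3 + R4 = 50.20 MΩ.
Effective lower resistance at A: R2 ‖ 50.20 = 16.10 MΩ.
So V_A = 45.3 × 0.6190 = 28.04 V.
V_B = V_A × 0.3845 = 10.78 V.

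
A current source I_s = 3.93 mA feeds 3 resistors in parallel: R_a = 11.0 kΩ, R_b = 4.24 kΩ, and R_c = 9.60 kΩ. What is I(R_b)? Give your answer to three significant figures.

ΣG = 1/11.0 + 1/4.24 + 1/9.60 = 0.4309.
Current divider: I(R_b) = I_s · G_k/ΣG = 3.93 × (0.2358/0.4309) = 3.93 × 0.5473 = 2.151 mA.

I ≈ 2.15 mA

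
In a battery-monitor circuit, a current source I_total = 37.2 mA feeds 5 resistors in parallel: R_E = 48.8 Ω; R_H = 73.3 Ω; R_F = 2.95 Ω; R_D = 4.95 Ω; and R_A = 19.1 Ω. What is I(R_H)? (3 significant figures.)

Conductances: ΣG = 1/48.8 + 1/73.3 + 1/2.95 + 1/4.95 + 1/19.1 = 0.6275 (1/Ω).
By the current-divider rule, I = I_total · G_k/ΣG = 37.2 × 0.02174 = 0.8088 mA.

I ≈ 0.809 mA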